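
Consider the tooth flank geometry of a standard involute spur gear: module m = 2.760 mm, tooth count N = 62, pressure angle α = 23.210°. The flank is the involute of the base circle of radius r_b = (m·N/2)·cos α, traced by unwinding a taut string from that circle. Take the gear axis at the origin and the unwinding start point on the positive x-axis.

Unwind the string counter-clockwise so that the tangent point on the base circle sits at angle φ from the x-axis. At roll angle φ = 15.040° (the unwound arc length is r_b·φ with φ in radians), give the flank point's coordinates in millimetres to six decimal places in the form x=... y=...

x=81.298027 y=0.470844

pitch radius r_p = m·N/2 = 2.760·62/2 = 85.560000
base radius r_b = r_p·cos α = 85.560000·cos 23.210° = 78.635336
roll angle φ = 15.040° = 0.26249752 rad
x = r_b·(cos φ + φ·sin φ) = 78.635336·(0.96574490 + 0.26249752·0.25949333) = 81.298027
y = r_b·(sin φ − φ·cos φ) = 78.635336·(0.25949333 − 0.26249752·0.96574490) = 0.470844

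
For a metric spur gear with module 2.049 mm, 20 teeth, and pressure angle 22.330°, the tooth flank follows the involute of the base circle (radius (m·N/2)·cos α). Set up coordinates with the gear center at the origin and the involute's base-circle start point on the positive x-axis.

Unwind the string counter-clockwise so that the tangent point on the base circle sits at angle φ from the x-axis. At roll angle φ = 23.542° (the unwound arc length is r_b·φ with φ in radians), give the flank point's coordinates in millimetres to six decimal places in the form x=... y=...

x=20.486504 y=0.430903

pitch radius r_p = m·N/2 = 2.049·20/2 = 20.490000
base radius r_b = r_p·cos α = 20.490000·cos 22.330° = 18.953474
roll angle φ = 23.542° = 0.41088541 rad
x = r_b·(cos φ + φ·sin φ) = 18.953474·(0.91676753 + 0.41088541·0.39942120) = 20.486504
y = r_b·(sin φ − φ·cos φ) = 18.953474·(0.39942120 − 0.41088541·0.91676753) = 0.430903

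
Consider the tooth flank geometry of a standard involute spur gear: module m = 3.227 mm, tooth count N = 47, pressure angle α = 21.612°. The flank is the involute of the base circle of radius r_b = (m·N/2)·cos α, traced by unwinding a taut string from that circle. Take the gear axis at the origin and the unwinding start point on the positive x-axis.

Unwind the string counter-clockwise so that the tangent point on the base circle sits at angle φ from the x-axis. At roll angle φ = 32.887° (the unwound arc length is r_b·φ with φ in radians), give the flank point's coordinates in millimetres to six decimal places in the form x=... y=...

pitch radius r_p = m·N/2 = 3.227·47/2 = 75.834500
base radius r_b = r_p·cos α = 75.834500·cos 21.612° = 70.503287
roll angle φ = 32.887° = 0.57398643 rad
x = r_b·(cos φ + φ·sin φ) = 70.503287·(0.83974309 + 0.57398643·0.54298393) = 81.178083
y = r_b·(sin φ − φ·cos φ) = 70.503287·(0.54298393 − 0.57398643·0.83974309) = 4.299488

x=81.178083 y=4.299488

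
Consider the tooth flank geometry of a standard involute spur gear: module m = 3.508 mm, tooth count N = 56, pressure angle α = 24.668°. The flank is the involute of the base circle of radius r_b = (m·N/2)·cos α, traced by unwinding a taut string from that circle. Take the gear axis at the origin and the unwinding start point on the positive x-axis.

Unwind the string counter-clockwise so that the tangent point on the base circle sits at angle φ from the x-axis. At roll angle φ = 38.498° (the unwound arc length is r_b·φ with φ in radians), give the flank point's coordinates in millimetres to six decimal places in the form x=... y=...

pitch radius r_p = m·N/2 = 3.508·56/2 = 98.224000
base radius r_b = r_p·cos α = 98.224000·cos 24.668° = 89.260217
roll angle φ = 38.498° = 0.67191686 rad
x = r_b·(cos φ + φ·sin φ) = 89.260217·(0.78262989 + 0.67191686·0.62248732) = 107.191667
y = r_b·(sin φ − φ·cos φ) = 89.260217·(0.62248732 − 0.67191686·0.78262989) = 8.624778

x=107.191667 y=8.624778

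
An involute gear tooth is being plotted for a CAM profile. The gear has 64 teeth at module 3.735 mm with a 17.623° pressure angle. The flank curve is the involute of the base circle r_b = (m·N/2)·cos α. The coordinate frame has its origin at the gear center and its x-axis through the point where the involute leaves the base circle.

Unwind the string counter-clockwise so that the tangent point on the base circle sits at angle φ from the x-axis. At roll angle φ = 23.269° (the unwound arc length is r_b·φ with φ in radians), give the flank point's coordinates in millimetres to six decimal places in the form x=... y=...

pitch radius r_p = m·N/2 = 3.735·64/2 = 119.520000
base radius r_b = r_p·cos α = 119.520000·cos 17.623° = 113.910832
roll angle φ = 23.269° = 0.40612066 rad
x = r_b·(cos φ + φ·sin φ) = 113.910832·(0.91866026 + 0.40612066·0.39504852) = 122.920908
y = r_b·(sin φ − φ·cos φ) = 113.910832·(0.39504852 − 0.40612066·0.91866026) = 2.501665

x=122.920908 y=2.501665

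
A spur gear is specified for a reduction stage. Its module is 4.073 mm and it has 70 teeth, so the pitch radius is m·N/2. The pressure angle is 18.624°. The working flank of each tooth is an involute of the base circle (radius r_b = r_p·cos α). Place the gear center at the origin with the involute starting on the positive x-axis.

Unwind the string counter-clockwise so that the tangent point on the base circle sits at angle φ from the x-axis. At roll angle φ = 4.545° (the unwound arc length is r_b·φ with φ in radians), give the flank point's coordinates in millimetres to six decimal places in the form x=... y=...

x=135.514426 y=0.022463

pitch radius r_p = m·N/2 = 4.073·70/2 = 142.555000
base radius r_b = r_p·cos α = 142.555000·cos 18.624° = 135.090068
roll angle φ = 4.545° = 0.07932521 rad
x = r_b·(cos φ + φ·sin φ) = 135.090068·(0.99685540 + 0.07932521·0.07924205) = 135.514426
y = r_b·(sin φ − φ·cos φ) = 135.090068·(0.07924205 − 0.07932521·0.99685540) = 0.022463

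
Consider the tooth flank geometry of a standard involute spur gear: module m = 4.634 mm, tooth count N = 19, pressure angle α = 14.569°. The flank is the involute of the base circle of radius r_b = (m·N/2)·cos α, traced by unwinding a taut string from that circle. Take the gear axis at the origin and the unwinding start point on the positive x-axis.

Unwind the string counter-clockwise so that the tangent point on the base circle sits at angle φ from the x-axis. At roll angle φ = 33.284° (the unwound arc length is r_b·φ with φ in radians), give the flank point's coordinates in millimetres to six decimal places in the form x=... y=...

pitch radius r_p = m·N/2 = 4.634·19/2 = 44.023000
base radius r_b = r_p·cos α = 44.023000·cos 14.569° = 42.607459
roll angle φ = 33.284° = 0.58091539 rad
x = r_b·(cos φ + φ·sin φ) = 42.607459·(0.83596064 + 0.58091539·0.54878940) = 49.201425
y = r_b·(sin φ − φ·cos φ) = 42.607459·(0.54878940 − 0.58091539·0.83596064) = 2.691385

x=49.201425 y=2.691385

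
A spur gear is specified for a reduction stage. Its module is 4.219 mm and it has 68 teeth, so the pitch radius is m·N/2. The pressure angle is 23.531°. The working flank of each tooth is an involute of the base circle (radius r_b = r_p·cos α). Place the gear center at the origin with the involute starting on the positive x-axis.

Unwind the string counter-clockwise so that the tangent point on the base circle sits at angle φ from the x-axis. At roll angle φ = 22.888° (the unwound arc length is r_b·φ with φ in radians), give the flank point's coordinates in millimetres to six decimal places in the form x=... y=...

pitch radius r_p = m·N/2 = 4.219·68/2 = 143.446000
base radius r_b = r_p·cos α = 143.446000·cos 23.531° = 131.517633
roll angle φ = 22.888° = 0.39947096 rad
x = r_b·(cos φ + φ·sin φ) = 131.517633·(0.92126688 + 0.39947096·0.38893101) = 141.596293
y = r_b·(sin φ − φ·cos φ) = 131.517633·(0.38893101 − 0.39947096·0.92126688) = 2.750250

x=141.596293 y=2.750250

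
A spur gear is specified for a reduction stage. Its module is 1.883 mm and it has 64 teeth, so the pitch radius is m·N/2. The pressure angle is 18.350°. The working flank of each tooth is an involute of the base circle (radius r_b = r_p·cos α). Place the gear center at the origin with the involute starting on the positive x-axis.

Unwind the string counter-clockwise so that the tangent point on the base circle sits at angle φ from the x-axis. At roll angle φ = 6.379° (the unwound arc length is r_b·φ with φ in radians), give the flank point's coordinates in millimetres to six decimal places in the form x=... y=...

x=57.545410 y=0.026276

pitch radius r_p = m·N/2 = 1.883·64/2 = 60.256000
base radius r_b = r_p·cos α = 60.256000·cos 18.350° = 57.192049
roll angle φ = 6.379° = 0.11133455 rad
x = r_b·(cos φ + φ·sin φ) = 57.192049·(0.99380871 + 0.11133455·0.11110469) = 57.545410
y = r_b·(sin φ − φ·cos φ) = 57.192049·(0.11110469 − 0.11133455·0.99380871) = 0.026276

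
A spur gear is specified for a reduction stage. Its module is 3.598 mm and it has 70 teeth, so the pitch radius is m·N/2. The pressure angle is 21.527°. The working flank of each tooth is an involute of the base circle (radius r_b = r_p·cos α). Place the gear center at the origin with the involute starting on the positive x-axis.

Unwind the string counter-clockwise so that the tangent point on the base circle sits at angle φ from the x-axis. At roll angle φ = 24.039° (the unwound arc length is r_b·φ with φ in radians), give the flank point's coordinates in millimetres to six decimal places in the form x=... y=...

x=127.006996 y=2.833494

pitch radius r_p = m·N/2 = 3.598·70/2 = 125.930000
base radius r_b = r_p·cos α = 125.930000·cos 21.527° = 117.145722
roll angle φ = 24.039° = 0.41955970 rad
x = r_b·(cos φ + φ·sin φ) = 117.145722·(0.91326839 + 0.41955970·0.40735838) = 127.006996
y = r_b·(sin φ − φ·cos φ) = 117.145722·(0.40735838 − 0.41955970·0.91326839) = 2.833494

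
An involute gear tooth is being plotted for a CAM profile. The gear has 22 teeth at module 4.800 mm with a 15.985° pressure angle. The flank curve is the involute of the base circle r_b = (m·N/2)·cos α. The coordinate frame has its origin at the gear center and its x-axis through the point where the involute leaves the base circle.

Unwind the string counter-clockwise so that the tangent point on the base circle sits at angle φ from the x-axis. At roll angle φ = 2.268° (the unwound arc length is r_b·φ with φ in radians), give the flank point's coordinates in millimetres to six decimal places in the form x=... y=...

pitch radius r_p = m·N/2 = 4.800·22/2 = 52.800000
base radius r_b = r_p·cos α = 52.800000·cos 15.985° = 50.758426
roll angle φ = 2.268° = 0.03958407 rad
x = r_b·(cos φ + φ·sin φ) = 50.758426·(0.99921665 + 0.03958407·0.03957373) = 50.798177
y = r_b·(sin φ − φ·cos φ) = 50.758426·(0.03957373 − 0.03958407·0.99921665) = 0.001049

x=50.798177 y=0.001049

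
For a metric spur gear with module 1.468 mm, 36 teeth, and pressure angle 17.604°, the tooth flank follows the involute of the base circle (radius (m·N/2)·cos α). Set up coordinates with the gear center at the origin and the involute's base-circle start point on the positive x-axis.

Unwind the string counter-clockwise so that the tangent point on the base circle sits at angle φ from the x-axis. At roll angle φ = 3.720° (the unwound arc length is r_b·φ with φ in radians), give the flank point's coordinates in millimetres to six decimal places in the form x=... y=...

x=25.239582 y=0.002297

pitch radius r_p = m·N/2 = 1.468·36/2 = 26.424000
base radius r_b = r_p·cos α = 26.424000·cos 17.604° = 25.186552
roll angle φ = 3.720° = 0.06492625 rad
x = r_b·(cos φ + φ·sin φ) = 25.186552·(0.99789303 + 0.06492625·0.06488064) = 25.239582
y = r_b·(sin φ − φ·cos φ) = 25.186552·(0.06488064 − 0.06492625·0.99789303) = 0.002297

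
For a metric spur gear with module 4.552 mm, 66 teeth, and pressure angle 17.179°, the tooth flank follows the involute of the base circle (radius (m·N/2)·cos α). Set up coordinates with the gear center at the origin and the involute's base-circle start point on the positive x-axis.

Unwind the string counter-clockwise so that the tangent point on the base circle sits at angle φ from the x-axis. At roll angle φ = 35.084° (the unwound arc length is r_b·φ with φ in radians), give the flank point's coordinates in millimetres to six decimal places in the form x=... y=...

pitch radius r_p = m·N/2 = 4.552·66/2 = 150.216000
base radius r_b = r_p·cos α = 150.216000·cos 17.179° = 143.514366
roll angle φ = 35.084° = 0.61233131 rad
x = r_b·(cos φ + φ·sin φ) = 143.514366·(0.81831026 + 0.61233131·0.57477676) = 167.949705
y = r_b·(sin φ − φ·cos φ) = 143.514366·(0.57477676 − 0.61233131·0.81831026) = 10.576975

x=167.949705 y=10.576975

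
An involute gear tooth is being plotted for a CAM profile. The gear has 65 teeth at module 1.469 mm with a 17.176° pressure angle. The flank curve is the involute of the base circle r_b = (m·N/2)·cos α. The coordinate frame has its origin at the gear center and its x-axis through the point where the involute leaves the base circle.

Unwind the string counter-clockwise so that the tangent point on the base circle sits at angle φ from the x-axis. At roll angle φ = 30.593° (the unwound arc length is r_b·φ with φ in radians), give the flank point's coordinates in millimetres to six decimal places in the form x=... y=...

x=51.659328 y=2.249240

pitch radius r_p = m·N/2 = 1.469·65/2 = 47.742500
base radius r_b = r_p·cos α = 47.742500·cos 17.176° = 45.613287
roll angle φ = 30.593° = 0.53394858 rad
x = r_b·(cos φ + φ·sin φ) = 45.613287·(0.86080421 + 0.53394858·0.50893625) = 51.659328
y = r_b·(sin φ − φ·cos φ) = 45.613287·(0.50893625 − 0.53394858·0.86080421) = 2.249240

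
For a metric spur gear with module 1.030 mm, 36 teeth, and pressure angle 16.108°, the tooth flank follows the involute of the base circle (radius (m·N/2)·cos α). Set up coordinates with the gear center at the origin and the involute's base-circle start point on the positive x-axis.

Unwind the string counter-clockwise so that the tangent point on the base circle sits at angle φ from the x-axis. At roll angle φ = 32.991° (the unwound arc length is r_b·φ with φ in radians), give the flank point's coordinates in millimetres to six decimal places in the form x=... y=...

pitch radius r_p = m·N/2 = 1.030·36/2 = 18.540000
base radius r_b = r_p·cos α = 18.540000·cos 16.108° = 17.812127
roll angle φ = 32.991° = 0.57580157 rad
x = r_b·(cos φ + φ·sin φ) = 17.812127·(0.83875611 + 0.57580157·0.54450729) = 20.524634
y = r_b·(sin φ − φ·cos φ) = 17.812127·(0.54450729 − 0.57580157·0.83875611) = 1.096340

x=20.524634 y=1.096340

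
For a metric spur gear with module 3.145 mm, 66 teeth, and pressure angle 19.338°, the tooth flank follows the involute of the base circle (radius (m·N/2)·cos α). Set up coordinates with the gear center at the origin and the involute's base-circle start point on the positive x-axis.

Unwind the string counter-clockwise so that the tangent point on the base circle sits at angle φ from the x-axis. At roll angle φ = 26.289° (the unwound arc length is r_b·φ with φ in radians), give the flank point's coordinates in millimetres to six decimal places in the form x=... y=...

pitch radius r_p = m·N/2 = 3.145·66/2 = 103.785000
base radius r_b = r_p·cos α = 103.785000·cos 19.338° = 97.929610
roll angle φ = 26.289° = 0.45882961 rad
x = r_b·(cos φ + φ·sin φ) = 97.929610·(0.89657148 + 0.45882961·0.44289907) = 107.701681
y = r_b·(sin φ − φ·cos φ) = 97.929610·(0.44289907 − 0.45882961·0.89657148) = 3.087283

x=107.701681 y=3.087283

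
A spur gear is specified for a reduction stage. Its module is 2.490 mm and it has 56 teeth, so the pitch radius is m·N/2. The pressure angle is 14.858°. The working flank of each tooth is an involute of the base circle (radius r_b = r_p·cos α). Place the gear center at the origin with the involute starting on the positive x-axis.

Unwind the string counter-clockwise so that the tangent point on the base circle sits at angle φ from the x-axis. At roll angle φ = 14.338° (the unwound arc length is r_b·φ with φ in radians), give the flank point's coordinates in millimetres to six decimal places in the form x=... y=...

x=69.465981 y=0.349818

pitch radius r_p = m·N/2 = 2.490·56/2 = 69.720000
base radius r_b = r_p·cos α = 69.720000·cos 14.858° = 67.388864
roll angle φ = 14.338° = 0.25024531 rad
x = r_b·(cos φ + φ·sin φ) = 67.388864·(0.96885170 + 0.25024531·0.24764163) = 69.465981
y = r_b·(sin φ − φ·cos φ) = 67.388864·(0.24764163 − 0.25024531·0.96885170) = 0.349818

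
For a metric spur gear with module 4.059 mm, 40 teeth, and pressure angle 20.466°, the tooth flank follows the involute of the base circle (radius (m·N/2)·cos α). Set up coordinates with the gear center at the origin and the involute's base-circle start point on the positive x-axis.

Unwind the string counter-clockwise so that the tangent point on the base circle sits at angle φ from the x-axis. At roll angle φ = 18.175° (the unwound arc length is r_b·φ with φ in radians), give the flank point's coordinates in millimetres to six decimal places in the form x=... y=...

x=79.786724 y=0.801107

pitch radius r_p = m·N/2 = 4.059·40/2 = 81.180000
base radius r_b = r_p·cos α = 81.180000·cos 20.466° = 76.055906
roll angle φ = 18.175° = 0.31721359 rad
x = r_b·(cos φ + φ·sin φ) = 76.055906·(0.95010824 + 0.31721359·0.31192039) = 79.786724
y = r_b·(sin φ − φ·cos φ) = 76.055906·(0.31192039 − 0.31721359·0.95010824) = 0.801107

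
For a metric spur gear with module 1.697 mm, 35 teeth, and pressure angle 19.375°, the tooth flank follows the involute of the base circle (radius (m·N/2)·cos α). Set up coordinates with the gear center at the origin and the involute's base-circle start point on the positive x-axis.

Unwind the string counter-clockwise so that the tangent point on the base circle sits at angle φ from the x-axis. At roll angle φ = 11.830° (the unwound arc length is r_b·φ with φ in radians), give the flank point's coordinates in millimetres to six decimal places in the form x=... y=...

pitch radius r_p = m·N/2 = 1.697·35/2 = 29.697500
base radius r_b = r_p·cos α = 29.697500·cos 19.375° = 28.015656
roll angle φ = 11.830° = 0.20647245 rad
x = r_b·(cos φ + φ·sin φ) = 28.015656·(0.97876018 + 0.20647245·0.20500856) = 28.606473
y = r_b·(sin φ − φ·cos φ) = 28.015656·(0.20500856 − 0.20647245·0.97876018) = 0.081849

x=28.606473 y=0.081849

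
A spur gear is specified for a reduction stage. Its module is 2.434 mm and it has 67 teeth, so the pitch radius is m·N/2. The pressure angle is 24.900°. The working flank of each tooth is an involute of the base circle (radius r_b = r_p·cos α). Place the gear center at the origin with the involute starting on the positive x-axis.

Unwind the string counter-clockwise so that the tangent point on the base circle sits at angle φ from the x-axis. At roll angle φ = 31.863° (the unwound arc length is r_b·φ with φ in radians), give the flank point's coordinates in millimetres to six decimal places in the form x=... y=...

pitch radius r_p = m·N/2 = 2.434·67/2 = 81.539000
base radius r_b = r_p·cos α = 81.539000·cos 24.900° = 73.959462
roll angle φ = 31.863° = 0.55611426 rad
x = r_b·(cos φ + φ·sin φ) = 73.959462·(0.84931276 + 0.55611426·0.52788998) = 84.526783
y = r_b·(sin φ − φ·cos φ) = 73.959462·(0.52788998 − 0.55611426·0.84931276) = 4.110300

x=84.526783 y=4.110300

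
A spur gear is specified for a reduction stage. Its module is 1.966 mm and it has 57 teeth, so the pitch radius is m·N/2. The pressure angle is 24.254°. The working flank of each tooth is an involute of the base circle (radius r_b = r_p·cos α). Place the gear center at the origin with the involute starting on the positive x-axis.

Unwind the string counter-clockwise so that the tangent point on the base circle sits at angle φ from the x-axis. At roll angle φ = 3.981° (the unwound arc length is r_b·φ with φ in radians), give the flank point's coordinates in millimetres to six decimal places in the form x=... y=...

x=51.208496 y=0.005709

pitch radius r_p = m·N/2 = 1.966·57/2 = 56.031000
base radius r_b = r_p·cos α = 56.031000·cos 24.254° = 51.085332
roll angle φ = 3.981° = 0.06948156 rad
x = r_b·(cos φ + φ·sin φ) = 51.085332·(0.99758713 + 0.06948156·0.06942567) = 51.208496
y = r_b·(sin φ − φ·cos φ) = 51.085332·(0.06942567 − 0.06948156·0.99758713) = 0.005709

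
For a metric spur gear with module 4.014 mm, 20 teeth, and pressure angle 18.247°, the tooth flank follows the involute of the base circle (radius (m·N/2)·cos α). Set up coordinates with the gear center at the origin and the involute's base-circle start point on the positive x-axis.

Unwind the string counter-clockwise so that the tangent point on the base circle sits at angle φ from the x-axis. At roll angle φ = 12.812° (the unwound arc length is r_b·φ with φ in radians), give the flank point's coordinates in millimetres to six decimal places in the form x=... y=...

pitch radius r_p = m·N/2 = 4.014·20/2 = 40.140000
base radius r_b = r_p·cos α = 40.140000·cos 18.247° = 38.121581
roll angle φ = 12.812° = 0.22361158 rad
x = r_b·(cos φ + φ·sin φ) = 38.121581·(0.97510293 + 0.22361158·0.22175273) = 39.062780
y = r_b·(sin φ − φ·cos φ) = 38.121581·(0.22175273 − 0.22361158·0.97510293) = 0.141371

x=39.062780 y=0.141371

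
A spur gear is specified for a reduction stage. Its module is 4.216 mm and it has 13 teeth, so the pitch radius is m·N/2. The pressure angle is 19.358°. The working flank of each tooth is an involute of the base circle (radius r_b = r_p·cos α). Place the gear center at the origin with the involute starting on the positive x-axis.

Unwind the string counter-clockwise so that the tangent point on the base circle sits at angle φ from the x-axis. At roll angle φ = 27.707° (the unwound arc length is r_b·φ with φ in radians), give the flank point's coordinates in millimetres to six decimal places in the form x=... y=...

x=28.703329 y=0.951984

pitch radius r_p = m·N/2 = 4.216·13/2 = 27.404000
base radius r_b = r_p·cos α = 27.404000·cos 19.358° = 25.854739
roll angle φ = 27.707° = 0.48357838 rad
x = r_b·(cos φ + φ·sin φ) = 25.854739·(0.88533683 + 0.48357838·0.46495021) = 28.703329
y = r_b·(sin φ − φ·cos φ) = 25.854739·(0.46495021 − 0.48357838·0.88533683) = 0.951984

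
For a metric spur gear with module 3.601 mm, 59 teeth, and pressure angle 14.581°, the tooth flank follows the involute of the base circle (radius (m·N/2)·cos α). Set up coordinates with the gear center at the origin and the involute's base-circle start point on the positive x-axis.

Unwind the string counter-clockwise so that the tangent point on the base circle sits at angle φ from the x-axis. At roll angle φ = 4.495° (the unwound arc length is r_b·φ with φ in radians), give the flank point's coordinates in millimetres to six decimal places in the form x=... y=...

x=103.124031 y=0.016537

pitch radius r_p = m·N/2 = 3.601·59/2 = 106.229500
base radius r_b = r_p·cos α = 106.229500·cos 14.581° = 102.808135
roll angle φ = 4.495° = 0.07845255 rad
x = r_b·(cos φ + φ·sin φ) = 102.808135·(0.99692418 + 0.07845255·0.07837210) = 103.124031
y = r_b·(sin φ − φ·cos φ) = 102.808135·(0.07837210 − 0.07845255·0.99692418) = 0.016537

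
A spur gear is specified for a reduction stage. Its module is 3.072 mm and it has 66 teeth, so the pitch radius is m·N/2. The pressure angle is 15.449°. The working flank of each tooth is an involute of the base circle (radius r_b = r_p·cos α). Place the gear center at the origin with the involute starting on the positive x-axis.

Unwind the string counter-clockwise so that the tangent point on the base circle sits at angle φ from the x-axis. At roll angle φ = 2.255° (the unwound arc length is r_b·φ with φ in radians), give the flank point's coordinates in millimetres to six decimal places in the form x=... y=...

pitch radius r_p = m·N/2 = 3.072·66/2 = 101.376000
base radius r_b = r_p·cos α = 101.376000·cos 15.449° = 97.713077
roll angle φ = 2.255° = 0.03935717 rad
x = r_b·(cos φ + φ·sin φ) = 97.713077·(0.99922561 + 0.03935717·0.03934701) = 97.788726
y = r_b·(sin φ − φ·cos φ) = 97.713077·(0.03934701 − 0.03935717·0.99922561) = 0.001985

x=97.788726 y=0.001985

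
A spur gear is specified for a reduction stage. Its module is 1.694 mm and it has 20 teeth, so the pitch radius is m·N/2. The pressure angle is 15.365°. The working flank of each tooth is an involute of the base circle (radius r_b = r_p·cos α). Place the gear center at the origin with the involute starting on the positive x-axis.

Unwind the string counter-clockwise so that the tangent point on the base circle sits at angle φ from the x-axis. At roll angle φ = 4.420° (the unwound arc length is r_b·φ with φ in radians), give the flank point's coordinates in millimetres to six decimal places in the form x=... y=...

pitch radius r_p = m·N/2 = 1.694·20/2 = 16.940000
base radius r_b = r_p·cos α = 16.940000·cos 15.365° = 16.334521
roll angle φ = 4.420° = 0.07714355 rad
x = r_b·(cos φ + φ·sin φ) = 16.334521·(0.99702591 + 0.07714355·0.07706706) = 16.383053
y = r_b·(sin φ − φ·cos φ) = 16.334521·(0.07706706 − 0.07714355·0.99702591) = 0.002498

x=16.383053 y=0.002498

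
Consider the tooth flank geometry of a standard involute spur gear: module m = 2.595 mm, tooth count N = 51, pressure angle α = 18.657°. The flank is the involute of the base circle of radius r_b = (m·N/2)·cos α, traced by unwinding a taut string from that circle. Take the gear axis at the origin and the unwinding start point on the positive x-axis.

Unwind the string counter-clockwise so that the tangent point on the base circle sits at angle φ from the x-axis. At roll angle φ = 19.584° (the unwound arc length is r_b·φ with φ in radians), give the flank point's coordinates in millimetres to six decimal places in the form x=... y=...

x=66.251265 y=0.824834

pitch radius r_p = m·N/2 = 2.595·51/2 = 66.172500
base radius r_b = r_p·cos α = 66.172500·cos 18.657° = 62.695177
roll angle φ = 19.584° = 0.34180528 rad
x = r_b·(cos φ + φ·sin φ) = 62.695177·(0.94215109 + 0.34180528·0.33518848) = 66.251265
y = r_b·(sin φ − φ·cos φ) = 62.695177·(0.33518848 − 0.34180528·0.94215109) = 0.824834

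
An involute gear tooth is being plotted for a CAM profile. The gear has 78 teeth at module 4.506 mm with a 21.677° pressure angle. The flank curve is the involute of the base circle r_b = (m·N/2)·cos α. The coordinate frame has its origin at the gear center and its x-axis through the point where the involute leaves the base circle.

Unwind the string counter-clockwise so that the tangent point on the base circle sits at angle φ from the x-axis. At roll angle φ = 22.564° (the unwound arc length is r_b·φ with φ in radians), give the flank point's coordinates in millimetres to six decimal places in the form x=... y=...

pitch radius r_p = m·N/2 = 4.506·78/2 = 175.734000
base radius r_b = r_p·cos α = 175.734000·cos 21.677° = 163.306254
roll angle φ = 22.564° = 0.39381609 rad
x = r_b·(cos φ + φ·sin φ) = 163.306254·(0.92345149 + 0.39381609·0.38371518) = 175.483136
y = r_b·(sin φ − φ·cos φ) = 163.306254·(0.38371518 − 0.39381609·0.92345149) = 3.273493

x=175.483136 y=3.273493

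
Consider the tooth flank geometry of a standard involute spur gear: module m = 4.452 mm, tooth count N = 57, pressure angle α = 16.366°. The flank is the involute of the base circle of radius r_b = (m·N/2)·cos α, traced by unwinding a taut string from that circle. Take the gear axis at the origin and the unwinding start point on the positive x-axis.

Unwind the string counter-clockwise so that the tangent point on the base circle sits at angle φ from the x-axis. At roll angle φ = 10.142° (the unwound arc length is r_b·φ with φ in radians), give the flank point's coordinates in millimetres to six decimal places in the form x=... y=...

x=123.633253 y=0.224366

pitch radius r_p = m·N/2 = 4.452·57/2 = 126.882000
base radius r_b = r_p·cos α = 126.882000·cos 16.366° = 121.740913
roll angle φ = 10.142° = 0.17701129 rad
x = r_b·(cos φ + φ·sin φ) = 121.740913·(0.98437436 + 0.17701129·0.17608836) = 123.633253
y = r_b·(sin φ − φ·cos φ) = 121.740913·(0.17608836 − 0.17701129·0.98437436) = 0.224366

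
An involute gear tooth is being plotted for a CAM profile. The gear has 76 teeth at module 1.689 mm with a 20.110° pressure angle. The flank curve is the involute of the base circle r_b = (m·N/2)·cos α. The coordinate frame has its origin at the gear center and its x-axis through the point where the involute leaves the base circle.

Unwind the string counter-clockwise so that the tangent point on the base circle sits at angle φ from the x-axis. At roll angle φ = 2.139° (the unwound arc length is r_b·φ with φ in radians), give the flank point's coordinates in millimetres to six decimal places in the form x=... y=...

x=60.311081 y=0.001045

pitch radius r_p = m·N/2 = 1.689·76/2 = 64.182000
base radius r_b = r_p·cos α = 64.182000·cos 20.110° = 60.269097
roll angle φ = 2.139° = 0.03733259 rad
x = r_b·(cos φ + φ·sin φ) = 60.269097·(0.99930322 + 0.03733259·0.03732392) = 60.311081
y = r_b·(sin φ − φ·cos φ) = 60.269097·(0.03732392 − 0.03733259·0.99930322) = 0.001045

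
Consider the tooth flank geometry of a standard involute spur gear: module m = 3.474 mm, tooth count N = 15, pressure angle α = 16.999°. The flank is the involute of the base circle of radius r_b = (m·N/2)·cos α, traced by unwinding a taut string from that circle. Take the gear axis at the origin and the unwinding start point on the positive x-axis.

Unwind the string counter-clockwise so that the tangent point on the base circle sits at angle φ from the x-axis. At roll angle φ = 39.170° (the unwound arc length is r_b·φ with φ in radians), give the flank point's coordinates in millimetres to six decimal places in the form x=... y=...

x=30.076439 y=2.531781

pitch radius r_p = m·N/2 = 3.474·15/2 = 26.055000
base radius r_b = r_p·cos α = 26.055000·cos 16.999° = 24.916653
roll angle φ = 39.170° = 0.68364547 rad
x = r_b·(cos φ + φ·sin φ) = 24.916653·(0.77527531 + 0.68364547·0.63162346) = 30.076439
y = r_b·(sin φ − φ·cos φ) = 24.916653·(0.63162346 − 0.68364547·0.77527531) = 2.531781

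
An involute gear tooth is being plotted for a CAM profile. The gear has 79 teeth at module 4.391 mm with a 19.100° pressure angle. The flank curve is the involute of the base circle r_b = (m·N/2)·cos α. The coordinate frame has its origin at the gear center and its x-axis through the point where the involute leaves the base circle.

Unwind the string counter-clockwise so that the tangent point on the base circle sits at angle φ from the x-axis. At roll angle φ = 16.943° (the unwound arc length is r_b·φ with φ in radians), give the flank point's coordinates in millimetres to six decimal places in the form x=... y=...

x=170.906251 y=1.400387

pitch radius r_p = m·N/2 = 4.391·79/2 = 173.444500
base radius r_b = r_p·cos α = 173.444500·cos 19.100° = 163.896192
roll angle φ = 16.943° = 0.29571114 rad
x = r_b·(cos φ + φ·sin φ) = 163.896192·(0.95659515 + 0.29571114·0.29142019) = 170.906251
y = r_b·(sin φ − φ·cos φ) = 163.896192·(0.29142019 − 0.29571114·0.95659515) = 1.400387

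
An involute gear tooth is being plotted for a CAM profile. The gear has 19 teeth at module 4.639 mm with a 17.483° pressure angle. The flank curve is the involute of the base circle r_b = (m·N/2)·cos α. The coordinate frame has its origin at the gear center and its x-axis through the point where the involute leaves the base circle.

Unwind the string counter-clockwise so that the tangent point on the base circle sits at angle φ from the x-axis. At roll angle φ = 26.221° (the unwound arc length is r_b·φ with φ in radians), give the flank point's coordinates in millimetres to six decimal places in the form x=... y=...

pitch radius r_p = m·N/2 = 4.639·19/2 = 44.070500
base radius r_b = r_p·cos α = 44.070500·cos 17.483° = 42.034713
roll angle φ = 26.221° = 0.45764278 rad
x = r_b·(cos φ + φ·sin φ) = 42.034713·(0.89709649 + 0.45764278·0.44183469) = 46.208716
y = r_b·(sin φ − φ·cos φ) = 42.034713·(0.44183469 − 0.45764278·0.89709649) = 1.315054

x=46.208716 y=1.315054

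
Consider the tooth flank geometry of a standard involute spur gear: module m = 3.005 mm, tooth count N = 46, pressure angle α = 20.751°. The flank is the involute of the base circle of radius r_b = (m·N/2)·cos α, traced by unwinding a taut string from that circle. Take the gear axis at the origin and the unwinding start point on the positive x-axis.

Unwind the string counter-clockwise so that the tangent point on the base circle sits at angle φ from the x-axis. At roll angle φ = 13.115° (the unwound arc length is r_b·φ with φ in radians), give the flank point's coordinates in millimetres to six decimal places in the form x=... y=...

pitch radius r_p = m·N/2 = 3.005·46/2 = 69.115000
base radius r_b = r_p·cos α = 69.115000·cos 20.751° = 64.631443
roll angle φ = 13.115° = 0.22889993 rad
x = r_b·(cos φ + φ·sin φ) = 64.631443·(0.97391660 + 0.22889993·0.22690629) = 66.302516
y = r_b·(sin φ − φ·cos φ) = 64.631443·(0.22690629 − 0.22889993·0.97391660) = 0.257029

x=66.302516 y=0.257029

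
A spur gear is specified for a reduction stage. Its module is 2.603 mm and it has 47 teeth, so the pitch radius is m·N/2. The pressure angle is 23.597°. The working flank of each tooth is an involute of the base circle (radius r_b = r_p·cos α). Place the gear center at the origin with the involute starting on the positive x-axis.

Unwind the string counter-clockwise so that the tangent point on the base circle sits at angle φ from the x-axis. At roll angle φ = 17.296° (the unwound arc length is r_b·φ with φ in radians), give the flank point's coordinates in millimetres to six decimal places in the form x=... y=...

x=58.551842 y=0.509336

pitch radius r_p = m·N/2 = 2.603·47/2 = 61.170500
base radius r_b = r_p·cos α = 61.170500·cos 23.597° = 56.055649
roll angle φ = 17.296° = 0.30187215 rad
x = r_b·(cos φ + φ·sin φ) = 56.055649·(0.95478156 + 0.30187215·0.29730822) = 58.551842
y = r_b·(sin φ − φ·cos φ) = 56.055649·(0.29730822 − 0.30187215·0.95478156) = 0.509336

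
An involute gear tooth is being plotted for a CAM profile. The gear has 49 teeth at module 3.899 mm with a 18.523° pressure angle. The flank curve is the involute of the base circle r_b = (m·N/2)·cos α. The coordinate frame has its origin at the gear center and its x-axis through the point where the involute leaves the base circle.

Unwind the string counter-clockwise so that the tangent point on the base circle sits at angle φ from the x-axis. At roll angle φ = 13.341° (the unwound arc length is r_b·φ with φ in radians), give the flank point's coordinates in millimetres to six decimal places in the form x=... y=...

pitch radius r_p = m·N/2 = 3.899·49/2 = 95.525500
base radius r_b = r_p·cos α = 95.525500·cos 18.523° = 90.576917
roll angle φ = 13.341° = 0.23284438 rad
x = r_b·(cos φ + φ·sin φ) = 90.576917·(0.97301400 + 0.23284438·0.23074607) = 92.999118
y = r_b·(sin φ − φ·cos φ) = 90.576917·(0.23074607 − 0.23284438·0.97301400) = 0.379085

x=92.999118 y=0.379085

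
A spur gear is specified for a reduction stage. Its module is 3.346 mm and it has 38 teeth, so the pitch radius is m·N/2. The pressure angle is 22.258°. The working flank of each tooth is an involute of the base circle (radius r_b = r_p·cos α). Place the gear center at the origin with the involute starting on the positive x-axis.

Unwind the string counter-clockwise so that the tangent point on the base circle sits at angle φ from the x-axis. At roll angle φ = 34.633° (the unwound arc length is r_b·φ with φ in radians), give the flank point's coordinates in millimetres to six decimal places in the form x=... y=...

pitch radius r_p = m·N/2 = 3.346·38/2 = 63.574000
base radius r_b = r_p·cos α = 63.574000·cos 22.258° = 58.836950
roll angle φ = 34.633° = 0.60445988 rad
x = r_b·(cos φ + φ·sin φ) = 58.836950·(0.82280918 + 0.60445988·0.56831774) = 68.623562
y = r_b·(sin φ − φ·cos φ) = 58.836950·(0.56831774 − 0.60445988·0.82280918) = 4.175223

x=68.623562 y=4.175223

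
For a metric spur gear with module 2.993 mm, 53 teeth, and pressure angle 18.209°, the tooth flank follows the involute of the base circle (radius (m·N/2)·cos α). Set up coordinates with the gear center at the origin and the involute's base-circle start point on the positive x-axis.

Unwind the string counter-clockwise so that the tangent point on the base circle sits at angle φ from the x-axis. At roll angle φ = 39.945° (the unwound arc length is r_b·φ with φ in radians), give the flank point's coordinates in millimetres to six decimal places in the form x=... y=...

x=91.487215 y=8.103667

pitch radius r_p = m·N/2 = 2.993·53/2 = 79.314500
base radius r_b = r_p·cos α = 79.314500·cos 18.209° = 75.342666
roll angle φ = 39.945° = 0.69717177 rad
x = r_b·(cos φ + φ·sin φ) = 75.342666·(0.76666112 + 0.69717177·0.64205196) = 91.487215
y = r_b·(sin φ − φ·cos φ) = 75.342666·(0.64205196 − 0.69717177·0.76666112) = 8.103667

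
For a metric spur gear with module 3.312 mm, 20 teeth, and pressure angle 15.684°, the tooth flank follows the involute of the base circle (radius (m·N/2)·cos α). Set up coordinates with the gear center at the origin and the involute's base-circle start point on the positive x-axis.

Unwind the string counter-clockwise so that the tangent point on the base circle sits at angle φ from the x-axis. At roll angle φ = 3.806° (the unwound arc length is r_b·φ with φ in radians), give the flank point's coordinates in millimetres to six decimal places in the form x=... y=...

x=31.957126 y=0.003114

pitch radius r_p = m·N/2 = 3.312·20/2 = 33.120000
base radius r_b = r_p·cos α = 33.120000·cos 15.684° = 31.886852
roll angle φ = 3.806° = 0.06642723 rad
x = r_b·(cos φ + φ·sin φ) = 31.886852·(0.99779452 + 0.06642723·0.06637839) = 31.957126
y = r_b·(sin φ − φ·cos φ) = 31.886852·(0.06637839 − 0.06642723·0.99779452) = 0.003114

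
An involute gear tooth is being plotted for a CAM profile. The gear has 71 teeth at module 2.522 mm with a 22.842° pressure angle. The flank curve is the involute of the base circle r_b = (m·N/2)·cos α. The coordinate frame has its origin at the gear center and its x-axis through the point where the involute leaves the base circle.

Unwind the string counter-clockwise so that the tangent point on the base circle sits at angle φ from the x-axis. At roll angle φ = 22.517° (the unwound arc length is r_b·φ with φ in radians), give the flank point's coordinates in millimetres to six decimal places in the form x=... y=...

pitch radius r_p = m·N/2 = 2.522·71/2 = 89.531000
base radius r_b = r_p·cos α = 89.531000·cos 22.842° = 82.509875
roll angle φ = 22.517° = 0.39299579 rad
x = r_b·(cos φ + φ·sin φ) = 82.509875·(0.92376595 + 0.39299579·0.38295754) = 88.637607
y = r_b·(sin φ − φ·cos φ) = 82.509875·(0.38295754 − 0.39299579·0.92376595) = 1.643713

x=88.637607 y=1.643713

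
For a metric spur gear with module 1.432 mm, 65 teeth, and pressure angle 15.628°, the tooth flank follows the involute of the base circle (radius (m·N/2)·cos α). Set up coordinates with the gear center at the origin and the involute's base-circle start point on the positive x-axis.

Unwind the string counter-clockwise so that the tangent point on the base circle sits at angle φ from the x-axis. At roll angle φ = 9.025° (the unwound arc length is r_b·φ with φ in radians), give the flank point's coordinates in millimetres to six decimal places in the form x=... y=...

pitch radius r_p = m·N/2 = 1.432·65/2 = 46.540000
base radius r_b = r_p·cos α = 46.540000·cos 15.628° = 44.819464
roll angle φ = 9.025° = 0.15751596 rad
x = r_b·(cos φ + φ·sin φ) = 44.819464·(0.98761999 + 0.15751596·0.15686541) = 45.372034
y = r_b·(sin φ − φ·cos φ) = 44.819464·(0.15686541 − 0.15751596·0.98761999) = 0.058243

x=45.372034 y=0.058243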